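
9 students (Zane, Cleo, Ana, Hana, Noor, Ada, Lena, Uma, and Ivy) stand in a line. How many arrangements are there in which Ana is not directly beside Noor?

Of the 9! = 362880 arrangements, those with Ana and Noor adjacent number 2 × 8! = 80640 (treat the pair as a block with 2 internal orders).
So 362880 − 80640 = 282240 arrangements keep them apart.

282240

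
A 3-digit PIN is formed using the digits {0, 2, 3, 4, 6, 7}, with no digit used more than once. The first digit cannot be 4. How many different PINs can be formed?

100

The first digit has 6−1 = 5 choices (anything except 4).
The remaining 2 digits are filled from the other 5 symbols without repetition: 5 × 4 = 20.
Total: 5 × 20 = 100.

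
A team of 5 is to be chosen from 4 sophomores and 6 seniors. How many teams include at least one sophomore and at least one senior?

With no constraint there are C(10,5) = 252 possible selections.
Subtract selections that omit an entire group: no sophomores → C(6,5) = 6; no seniors → C(4,5) = 0.
Both groups omitted at once is impossible, so 252 − 6 = 246.

246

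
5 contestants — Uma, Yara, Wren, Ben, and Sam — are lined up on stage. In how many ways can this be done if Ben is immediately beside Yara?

48

Treat {Ben, Yara} as a single unit. There are 4 units to order, and the pair itself can be ordered 2 ways.
That gives 2 × 4! = 2 × 24 = 48.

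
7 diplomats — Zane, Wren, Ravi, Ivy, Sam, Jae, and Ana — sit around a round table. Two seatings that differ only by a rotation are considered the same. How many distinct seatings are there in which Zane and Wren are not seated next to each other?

480

Without the restriction there are (6)! = 720 seatings.
Those with Zane next to Wren: fuse the pair into one unit and seat 6 units around a circle — 2·(5)! = 240.
Subtracting, 720 − 240 = 480.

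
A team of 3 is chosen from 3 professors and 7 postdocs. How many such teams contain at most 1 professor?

98

Split by how many professors are chosen (0 through 1).
Sum: C(3,0)·C(7,3) + C(3,1)·C(7,2) = 35 + 63 = 98.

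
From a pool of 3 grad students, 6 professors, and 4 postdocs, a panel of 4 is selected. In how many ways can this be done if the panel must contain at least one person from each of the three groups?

360

Total 4-person selections from all 13: C(13,4) = 715.
Subtract selections that omit an entire group: no grad students → C(10,4) = 210; no professors → C(7,4) = 35; no postdocs → C(9,4) = 126.
Add back selections omitting two groups (i.e. drawn from a single group): C(3,4) + C(6,4) + C(4,4) = 16.
By inclusion–exclusion: 715 − 371 + 16 = 360.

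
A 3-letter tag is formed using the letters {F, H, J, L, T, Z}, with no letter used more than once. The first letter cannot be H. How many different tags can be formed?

100

The first letter has 6−1 = 5 choices (anything except H).
The remaining 2 letters are filled from the other 5 symbols without repetition: 5 × 4 = 20.
Total: 5 × 20 = 100.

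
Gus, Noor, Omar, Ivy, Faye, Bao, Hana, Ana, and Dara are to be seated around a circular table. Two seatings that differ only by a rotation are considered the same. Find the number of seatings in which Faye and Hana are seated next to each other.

Glue Faye and Hana into a block (2 internal orders). Seating 8 units around a circle gives (7)! arrangements.
So 2 × (7)! = 2 × 5040 = 10080.

10080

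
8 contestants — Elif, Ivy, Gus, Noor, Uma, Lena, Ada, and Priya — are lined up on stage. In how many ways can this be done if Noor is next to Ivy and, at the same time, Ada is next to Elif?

Treat {Noor,Ivy} as one block (2 orders) and {Ada,Elif} as another (2 orders).
That leaves 6 units to arrange: 2 × 2 × 6! = 4 × 720 = 2880.

2880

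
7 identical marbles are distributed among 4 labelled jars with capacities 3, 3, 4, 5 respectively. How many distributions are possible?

By stars and bars, unrestricted non-negative solutions to x_1+…+x_4 = 7 number C(7+3,3) = 120.
Subtract solutions that violate a single cap (substitute x_i' = x_i − (cap_i+1)): x_1 ≥ 4 gives C(6,3) = 20; x_2 ≥ 4 gives C(6,3) = 20; x_3 ≥ 5 gives C(5,3) = 10; x_4 ≥ 6 gives C(4,3) = 4. Together 54.
No two caps can be exceeded simultaneously, so the pair terms are all 0.
By inclusion–exclusion the count is 120 − 54 + 0 = 66.

66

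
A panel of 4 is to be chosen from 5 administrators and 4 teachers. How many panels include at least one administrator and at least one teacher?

With no constraint there are C(9,4) = 126 possible selections.
Subtract selections that omit an entire group: no administrators → C(4,4) = 1; no teachers → C(5,4) = 5.
Both groups omitted at once is impossible, so 126 − 6 = 120.

120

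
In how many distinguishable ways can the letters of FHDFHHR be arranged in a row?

420

FHDFHHR has 7 letters with F appearing twice and H appearing 3 times.
Dividing 7! = 5040 by 3!·2! = 12 for the repeated letters gives 420.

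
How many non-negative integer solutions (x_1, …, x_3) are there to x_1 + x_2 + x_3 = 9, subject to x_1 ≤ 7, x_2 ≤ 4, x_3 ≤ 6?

31

By stars and bars, unrestricted non-negative solutions to x_1+…+x_3 = 9 number C(9+2,2) = 55.
Subtract solutions that violate a single cap (substitute x_i' = x_i − (cap_i+1)): x_1 ≥ 8 gives C(3,2) = 3; x_2 ≥ 5 gives C(6,2) = 15; x_3 ≥ 7 gives C(4,2) = 6. Together 24.
No two caps can be exceeded simultaneously, so the pair terms are all 0.
By inclusion–exclusion the count is 55 − 24 + 0 = 31.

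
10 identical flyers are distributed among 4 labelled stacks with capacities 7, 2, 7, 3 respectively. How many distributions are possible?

82

Ignoring the caps, the number of non-negative solutions to x_1+…+x_4 = 10 is C(13,3) = 286.
Subtract solutions that violate a single cap (substitute x_i' = x_i − (cap_i+1)): x_1 ≥ 8 gives C(5,3) = 10; x_2 ≥ 3 gives C(10,3) = 120; x_3 ≥ 8 gives C(5,3) = 10; x_4 ≥ 4 gives C(9,3) = 84. Together 224.
Add back pairs where two caps are both exceeded: 0 + 0 + 0 + 0 + 20 + 0 = 20.
By inclusion–exclusion the count is 286 − 224 + 20 = 82.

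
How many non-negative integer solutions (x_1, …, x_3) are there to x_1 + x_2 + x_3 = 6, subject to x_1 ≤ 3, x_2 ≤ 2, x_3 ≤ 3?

6

Without the upper bounds there are C(8,2) = 28 ways to split 6 among 3 variables.
Subtract solutions that violate a single cap (substitute x_i' = x_i − (cap_i+1)): x_1 ≥ 4 gives C(4,2) = 6; x_2 ≥ 3 gives C(5,2) = 10; x_3 ≥ 4 gives C(4,2) = 6. Together 22.
No two caps can be exceeded simultaneously, so the pair terms are all 0.
By inclusion–exclusion the count is 28 − 22 + 0 = 6.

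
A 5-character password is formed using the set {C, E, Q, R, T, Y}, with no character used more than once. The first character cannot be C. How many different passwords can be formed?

The first character has 6−1 = 5 choices (anything except C).
The remaining 4 characters are filled from the other 5 symbols without repetition: 5 × 4 × 3 × 2 = 120.
Total: 5 × 120 = 600.

600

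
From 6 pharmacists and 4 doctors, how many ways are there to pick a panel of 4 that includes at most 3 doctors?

209

Split by how many doctors are chosen (0 through 3).
Sum: C(4,0)·C(6,4) + C(4,1)·C(6,3) + C(4,2)·C(6,2) + C(4,3)·C(6,1) = 15 + 80 + 90 + 24 = 209.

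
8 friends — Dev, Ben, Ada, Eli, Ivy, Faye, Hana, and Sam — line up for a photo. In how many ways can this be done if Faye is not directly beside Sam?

Of the 8! = 40320 arrangements, those with Faye and Sam adjacent number 2 × 7! = 10080 (treat the pair as a block with 2 internal orders).
Complementary counting: 40320 − 10080 = 30240.

30240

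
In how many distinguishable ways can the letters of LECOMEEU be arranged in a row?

LECOMEEU has 8 letters with E appearing 3 times.
The number of distinct arrangements is 8!/(3!) = 40320/6 = 6720.

6720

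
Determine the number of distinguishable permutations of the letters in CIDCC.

20

CIDCC has 5 letters with C appearing 3 times.
Dividing 5! = 120 by 3! = 6 for the repeated letters gives 20.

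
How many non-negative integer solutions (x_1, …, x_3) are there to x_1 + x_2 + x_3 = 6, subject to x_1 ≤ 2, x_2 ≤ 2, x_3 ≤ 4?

Ignoring the caps, the number of non-negative solutions to x_1+…+x_3 = 6 is C(8,2) = 28.
Subtract solutions that violate a single cap (substitute x_i' = x_i − (cap_i+1)): x_1 ≥ 3 gives C(5,2) = 10; x_2 ≥ 3 gives C(5,2) = 10; x_3 ≥ 5 gives C(3,2) = 3. Together 23.
Add back pairs where two caps are both exceeded: 1 + 0 + 0 = 1.
By inclusion–exclusion the count is 28 − 23 + 1 = 6.

6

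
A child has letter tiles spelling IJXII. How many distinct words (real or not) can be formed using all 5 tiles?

20

The 5 letters of IJXII have repeats: I appearing 3 times.
So there are 5! / (3!) = 20 distinguishable arrangements.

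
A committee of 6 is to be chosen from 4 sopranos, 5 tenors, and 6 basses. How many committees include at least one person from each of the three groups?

4250

With no constraint there are C(15,6) = 5005 possible selections.
Subtract selections that omit an entire group: no sopranos → C(11,6) = 462; no tenors → C(10,6) = 210; no basses → C(9,6) = 84.
Add back selections omitting two groups (i.e. drawn from a single group): C(4,6) + C(5,6) + C(6,6) = 1.
By inclusion–exclusion: 5005 − 756 + 1 = 4250.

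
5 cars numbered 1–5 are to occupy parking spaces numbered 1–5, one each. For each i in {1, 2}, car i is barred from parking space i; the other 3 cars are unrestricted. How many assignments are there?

78

Let Aᵢ (for i ∈ {1, 2}) be the placements that put car i in its forbidden parking space. Any j of these fix j positions, leaving (5−j)! ways to fill the rest, and there are C(2,j) ways to pick which j.
By inclusion–exclusion, the number of valid placements is Σ_{j=0}^{2} (−1)^j C(2,j)·(5−j)!.
Computing: 120 − 48 + 6 = 78.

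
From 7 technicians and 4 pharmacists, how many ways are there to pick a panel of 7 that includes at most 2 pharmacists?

155

Split by how many pharmacists are chosen (0 through 2).
Sum: C(4,0)·C(7,7) + C(4,1)·C(7,6) + C(4,2)·C(7,5) = 1 + 28 + 126 = 155.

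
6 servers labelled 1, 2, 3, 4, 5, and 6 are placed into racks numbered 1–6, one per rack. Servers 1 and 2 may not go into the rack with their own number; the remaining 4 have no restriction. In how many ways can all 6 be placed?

Let Aᵢ (for i ∈ {1, 2}) be the placements that put server i in its forbidden rack. Any j of these fix j positions, leaving (6−j)! ways to fill the rest, and there are C(2,j) ways to pick which j.
By inclusion–exclusion, the number of valid placements is Σ_{j=0}^{2} (−1)^j C(2,j)·(6−j)!.
Computing: 720 − 240 + 24 = 504.

504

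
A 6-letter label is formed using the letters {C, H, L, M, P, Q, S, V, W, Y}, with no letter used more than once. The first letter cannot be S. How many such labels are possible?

The first letter has 10−1 = 9 choices (anything except S).
The remaining 5 letters are filled from the other 9 symbols without repetition: 9 × 8 × 7 × 6 × 5 = 15120.
Total: 9 × 15120 = 136080.

136080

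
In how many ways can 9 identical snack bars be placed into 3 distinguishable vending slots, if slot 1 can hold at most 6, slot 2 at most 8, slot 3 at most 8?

47

By stars and bars, unrestricted non-negative solutions to x_1+…+x_3 = 9 number C(9+2,2) = 55.
Subtract solutions that violate a single cap (substitute x_i' = x_i − (cap_i+1)): x_1 ≥ 7 gives C(4,2) = 6; x_2 ≥ 9 gives C(2,2) = 1; x_3 ≥ 9 gives C(2,2) = 1. Together 8.
No two caps can be exceeded simultaneously, so the pair terms are all 0.
By inclusion–exclusion the count is 55 − 8 + 0 = 47.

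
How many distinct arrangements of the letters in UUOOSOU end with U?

60

With the last slot taken by U, it remains to arrange the other 6 letters (UOOSOU).
Those 6 letters have O appearing 3 times and U appearing twice, giving (6)!/(3!·2!) = 60.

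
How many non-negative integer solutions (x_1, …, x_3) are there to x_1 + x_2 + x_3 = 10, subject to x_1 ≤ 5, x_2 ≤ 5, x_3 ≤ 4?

Without the upper bounds there are C(12,2) = 66 ways to split 10 among 3 variables.
Subtract solutions that violate a single cap (substitute x_i' = x_i − (cap_i+1)): x_1 ≥ 6 gives C(6,2) = 15; x_2 ≥ 6 gives C(6,2) = 15; x_3 ≥ 5 gives C(7,2) = 21. Together 51.
No two caps can be exceeded simultaneously, so the pair terms are all 0.
By inclusion–exclusion the count is 66 − 51 + 0 = 15.

15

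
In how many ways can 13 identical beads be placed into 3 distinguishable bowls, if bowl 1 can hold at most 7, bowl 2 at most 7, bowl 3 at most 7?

42

Ignoring the caps, the number of non-negative solutions to x_1+…+x_3 = 13 is C(15,2) = 105.
Subtract solutions that violate a single cap (substitute x_i' = x_i − (cap_i+1)): x_1 ≥ 8 gives C(7,2) = 21; x_2 ≥ 8 gives C(7,2) = 21; x_3 ≥ 8 gives C(7,2) = 21. Together 63.
No two caps can be exceeded simultaneously, so the pair terms are all 0.
By inclusion–exclusion the count is 105 − 63 + 0 = 42.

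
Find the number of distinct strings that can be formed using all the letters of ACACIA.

ACACIA has 6 letters with A appearing 3 times and C appearing twice.
The number of distinct arrangements is 6!/(3!·2!) = 720/12 = 60.

60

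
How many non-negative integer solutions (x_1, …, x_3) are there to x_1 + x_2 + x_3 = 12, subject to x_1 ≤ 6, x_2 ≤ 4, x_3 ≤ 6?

Ignoring the caps, the number of non-negative solutions to x_1+…+x_3 = 12 is C(14,2) = 91.
Subtract solutions that violate a single cap (substitute x_i' = x_i − (cap_i+1)): x_1 ≥ 7 gives C(7,2) = 21; x_2 ≥ 5 gives C(9,2) = 36; x_3 ≥ 7 gives C(7,2) = 21. Together 78.
Add back pairs where two caps are both exceeded: 1 + 0 + 1 = 2.
By inclusion–exclusion the count is 91 − 78 + 2 = 15.

15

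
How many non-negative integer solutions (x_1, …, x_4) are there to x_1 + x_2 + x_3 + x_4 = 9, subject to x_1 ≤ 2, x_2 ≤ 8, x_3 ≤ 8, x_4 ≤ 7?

130

By stars and bars, unrestricted non-negative solutions to x_1+…+x_4 = 9 number C(9+3,3) = 220.
Subtract solutions that violate a single cap (substitute x_i' = x_i − (cap_i+1)): x_1 ≥ 3 gives C(9,3) = 84; x_2 ≥ 9 gives C(3,3) = 1; x_3 ≥ 9 gives C(3,3) = 1; x_4 ≥ 8 gives C(4,3) = 4. Together 90.
No two caps can be exceeded simultaneously, so the pair terms are all 0.
By inclusion–exclusion the count is 220 − 90 + 0 = 130.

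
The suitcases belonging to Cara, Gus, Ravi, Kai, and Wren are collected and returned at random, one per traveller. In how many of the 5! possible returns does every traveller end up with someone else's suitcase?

44

This is the derangement count D_5: permutations of 5 items with no fixed point.
By inclusion–exclusion this is Σ_{j=0}^{5} (−1)^j C(5,j)·(5−j)!.
Computing: 120 − 120 + 60 − 20 + 5 − 1 = 44.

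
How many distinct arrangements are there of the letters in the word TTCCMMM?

TTCCMMM has 7 letters with C appearing twice, M appearing 3 times, and T appearing twice.
The number of distinct arrangements is 7!/(3!·2!·2!) = 5040/24 = 210.

210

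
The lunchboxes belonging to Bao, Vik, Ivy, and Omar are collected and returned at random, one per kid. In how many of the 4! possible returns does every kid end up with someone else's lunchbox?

Let Aᵢ be the assignments in which kid i gets their own lunchbox. We want the size of the complement of A₁∪…∪A_4.
By inclusion–exclusion this is Σ_{j=0}^{4} (−1)^j C(4,j)·(4−j)!.
Computing: 24 − 24 + 12 − 4 + 1 = 9.

9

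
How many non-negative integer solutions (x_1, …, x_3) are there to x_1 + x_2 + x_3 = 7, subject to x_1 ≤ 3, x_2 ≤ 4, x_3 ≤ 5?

Without the upper bounds there are C(9,2) = 36 ways to split 7 among 3 variables.
Subtract solutions that violate a single cap (substitute x_i' = x_i − (cap_i+1)): x_1 ≥ 4 gives C(5,2) = 10; x_2 ≥ 5 gives C(4,2) = 6; x_3 ≥ 6 gives C(3,2) = 3. Together 19.
No two caps can be exceeded simultaneously, so the pair terms are all 0.
By inclusion–exclusion the count is 36 − 19 + 0 = 17.

17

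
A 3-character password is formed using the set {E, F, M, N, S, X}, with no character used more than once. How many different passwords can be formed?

Choose and order 3 of the 6 symbols: the first character has 6 options, the next 5, then 4.
6 × 5 × 4 = 120.

120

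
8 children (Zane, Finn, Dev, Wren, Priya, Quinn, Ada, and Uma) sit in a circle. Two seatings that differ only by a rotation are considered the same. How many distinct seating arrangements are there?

5040

Fix one person's seat to break rotational symmetry; the remaining 7 people can be arranged in (7)! = 5040 ways.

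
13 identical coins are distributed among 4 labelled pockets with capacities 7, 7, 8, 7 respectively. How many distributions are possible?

357

Ignoring the caps, the number of non-negative solutions to x_1+…+x_4 = 13 is C(16,3) = 560.
Subtract solutions that violate a single cap (substitute x_i' = x_i − (cap_i+1)): x_1 ≥ 8 gives C(8,3) = 56; x_2 ≥ 8 gives C(8,3) = 56; x_3 ≥ 9 gives C(7,3) = 35; x_4 ≥ 8 gives C(8,3) = 56. Together 203.
No two caps can be exceeded simultaneously, so the pair terms are all 0.
By inclusion–exclusion the count is 560 − 203 + 0 = 357.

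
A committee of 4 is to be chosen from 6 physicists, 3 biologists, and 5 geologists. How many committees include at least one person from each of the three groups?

Unrestricted: C(14,4) = 1001 ways to pick any 4 of the 14.
Selections missing a whole group: no physicists → C(8,4) = 70; no biologists → C(11,4) = 330; no geologists → C(9,4) = 126.
Add back selections omitting two groups (i.e. drawn from a single group): C(6,4) + C(3,4) + C(5,4) = 20.
By inclusion–exclusion: 1001 − 526 + 20 = 495.

495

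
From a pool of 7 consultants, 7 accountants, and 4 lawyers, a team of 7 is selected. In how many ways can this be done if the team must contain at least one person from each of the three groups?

27734

Unrestricted: C(18,7) = 31824 ways to pick any 7 of the 18.
Subtract selections that omit an entire group: no consultants → C(11,7) = 330; no accountants → C(11,7) = 330; no lawyers → C(14,7) = 3432.
Add back selections omitting two groups (i.e. drawn from a single group): C(7,7) + C(7,7) + C(4,7) = 2.
By inclusion–exclusion: 31824 − 4092 + 2 = 27734.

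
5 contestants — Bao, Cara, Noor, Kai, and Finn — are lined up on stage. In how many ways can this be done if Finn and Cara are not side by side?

There are 5! = 120 arrangements in all. If Finn and Cara are adjacent, merging them into one block gives 2·(4)! = 48 arrangements.
So 120 − 48 = 72 arrangements keep them apart.

72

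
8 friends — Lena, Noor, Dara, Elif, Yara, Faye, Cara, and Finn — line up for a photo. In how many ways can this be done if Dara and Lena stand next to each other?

Glue Dara and Lena into one block (2 internal orders), leaving 7 units to arrange in a row.
That gives 2 × 7! = 2 × 5040 = 10080.

10080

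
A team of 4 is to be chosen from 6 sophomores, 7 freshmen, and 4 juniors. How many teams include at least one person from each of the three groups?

With no constraint there are C(17,4) = 2380 possible selections.
Subtract selections that omit an entire group: no sophomores → C(11,4) = 330; no freshmen → C(10,4) = 210; no juniors → C(13,4) = 715.
Add back selections omitting two groups (i.e. drawn from a single group): C(6,4) + C(7,4) + C(4,4) = 51.
By inclusion–exclusion: 2380 − 1255 + 51 = 1176.

1176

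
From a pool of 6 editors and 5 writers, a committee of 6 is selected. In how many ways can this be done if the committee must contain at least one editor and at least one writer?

461

Unrestricted: C(11,6) = 462 ways to pick any 6 of the 11.
Subtract selections that omit an entire group: no editors → C(5,6) = 0; no writers → C(6,6) = 1.
Both groups omitted at once is impossible, so 462 − 1 = 461.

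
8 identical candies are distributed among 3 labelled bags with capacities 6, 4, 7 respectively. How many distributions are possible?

Without the upper bounds there are C(10,2) = 45 ways to split 8 among 3 bags.
Subtract solutions that violate a single cap (substitute x_i' = x_i − (cap_i+1)): x_1 ≥ 7 gives C(3,2) = 3; x_2 ≥ 5 gives C(5,2) = 10; x_3 ≥ 8 gives C(2,2) = 1. Together 14.
No two caps can be exceeded simultaneously, so the pair terms are all 0.
By inclusion–exclusion the count is 45 − 14 + 0 = 31.

31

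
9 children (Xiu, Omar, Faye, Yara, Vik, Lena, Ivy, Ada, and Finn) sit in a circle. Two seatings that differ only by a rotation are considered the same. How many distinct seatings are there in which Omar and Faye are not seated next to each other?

30240

All circular seatings of 9 people number (8)! = 40320.
Seatings with Omar beside Faye: treat them as a block with 2 internal orders, giving 2 × (7)! = 10080.
Subtracting, 40320 − 10080 = 30240.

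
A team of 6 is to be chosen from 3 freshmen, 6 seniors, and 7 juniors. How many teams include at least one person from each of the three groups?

Total 6-person selections from all 16: C(16,6) = 8008.
Subtract selections that omit an entire group: no freshmen → C(13,6) = 1716; no seniors → C(10,6) = 210; no juniors → C(9,6) = 84.
Add back selections omitting two groups (i.e. drawn from a single group): C(3,6) + C(6,6) + C(7,6) = 8.
By inclusion–exclusion: 8008 − 2010 + 8 = 6006.

6006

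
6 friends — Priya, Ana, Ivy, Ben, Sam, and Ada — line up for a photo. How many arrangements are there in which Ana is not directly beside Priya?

Of the 6! = 720 arrangements, those with Ana and Priya adjacent number 2 × 5! = 240 (treat the pair as a block with 2 internal orders).
Complementary counting: 720 − 240 = 480.

480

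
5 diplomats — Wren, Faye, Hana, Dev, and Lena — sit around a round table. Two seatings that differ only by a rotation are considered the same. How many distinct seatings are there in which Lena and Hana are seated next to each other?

Glue Lena and Hana into a block (2 internal orders). Seating 4 units around a circle gives (3)! arrangements.
So 2 × (3)! = 2 × 6 = 12.

12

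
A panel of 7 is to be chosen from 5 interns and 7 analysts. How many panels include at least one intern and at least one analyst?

791

With no constraint there are C(12,7) = 792 possible selections.
Selections missing a whole group: no interns → C(7,7) = 1; no analysts → C(5,7) = 0.
Both groups omitted at once is impossible, so 792 − 1 = 791.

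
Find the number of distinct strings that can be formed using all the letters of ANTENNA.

The 7 letters of ANTENNA have repeats: A appearing twice and N appearing 3 times.
Dividing 7! = 5040 by 3!·2! = 12 for the repeated letters gives 420.

420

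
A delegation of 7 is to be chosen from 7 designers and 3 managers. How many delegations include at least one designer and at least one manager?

Unrestricted: C(10,7) = 120 ways to pick any 7 of the 10.
Selections missing a whole group: no designers → C(3,7) = 0; no managers → C(7,7) = 1.
Both groups omitted at once is impossible, so 120 − 1 = 119.

119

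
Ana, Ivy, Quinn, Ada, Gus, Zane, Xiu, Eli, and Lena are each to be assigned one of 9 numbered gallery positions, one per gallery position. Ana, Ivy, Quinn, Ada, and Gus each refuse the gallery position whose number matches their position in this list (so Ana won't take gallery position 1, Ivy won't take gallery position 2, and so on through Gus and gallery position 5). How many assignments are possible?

Let Aᵢ (for 1 ≤ i ≤ 5) be the placements that put person i in their forbidden gallery position. Any j of these fix j positions, leaving (9−j)! ways to fill the rest, and there are C(5,j) ways to pick which j.
By inclusion–exclusion, the number of valid placements is Σ_{j=0}^{5} (−1)^j C(5,j)·(9−j)!.
Computing: 362880 − 201600 + 50400 − 7200 + 600 − 24 = 205056.

205056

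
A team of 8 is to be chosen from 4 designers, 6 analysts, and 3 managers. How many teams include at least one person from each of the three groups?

Total 8-person selections from all 13: C(13,8) = 1287.
Subtract selections that omit an entire group: no designers → C(9,8) = 9; no analysts → C(7,8) = 0; no managers → C(10,8) = 45.
Add back selections omitting two groups (i.e. drawn from a single group): C(4,8) + C(6,8) + C(3,8) = 0.
By inclusion–exclusion: 1287 − 54 + 0 = 1233.

1233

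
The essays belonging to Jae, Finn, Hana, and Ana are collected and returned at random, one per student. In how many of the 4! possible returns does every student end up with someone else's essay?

9

Count assignments avoiding every fixed point. For any j of the 4 students fixed to their own essay, the other 4−j can be arranged in (4−j)! ways.
By inclusion–exclusion this is Σ_{j=0}^{4} (−1)^j C(4,j)·(4−j)!.
Computing: 24 − 24 + 12 − 4 + 1 = 9.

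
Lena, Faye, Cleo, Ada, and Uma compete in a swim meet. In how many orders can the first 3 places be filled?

This is an ordered selection of 3 from 5: P(5,3).
That gives 5 × 4 × 3 = 60.

60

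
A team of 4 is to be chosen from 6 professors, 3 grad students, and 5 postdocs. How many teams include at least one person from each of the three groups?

495

With no constraint there are C(14,4) = 1001 possible selections.
Selections missing a whole group: no professors → C(8,4) = 70; no grad students → C(11,4) = 330; no postdocs → C(9,4) = 126.
Add back selections omitting two groups (i.e. drawn from a single group): C(6,4) + C(3,4) + C(5,4) = 20.
By inclusion–exclusion: 1001 − 526 + 20 = 495.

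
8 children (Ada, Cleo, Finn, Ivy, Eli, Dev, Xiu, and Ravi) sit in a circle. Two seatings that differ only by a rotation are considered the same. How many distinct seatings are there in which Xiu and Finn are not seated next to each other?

3600

Without the restriction there are (7)! = 5040 seatings.
Seatings with Xiu beside Finn: treat them as a block with 2 internal orders, giving 2 × (6)! = 1440.
Subtracting, 5040 − 1440 = 3600.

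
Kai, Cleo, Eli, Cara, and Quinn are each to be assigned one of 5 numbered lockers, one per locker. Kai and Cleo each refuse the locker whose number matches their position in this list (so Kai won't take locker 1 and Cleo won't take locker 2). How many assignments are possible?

Let Aᵢ (for i ∈ {1, 2}) be the placements that put person i in their forbidden locker. Any j of these fix j positions, leaving (5−j)! ways to fill the rest, and there are C(2,j) ways to pick which j.
By inclusion–exclusion, the number of valid placements is Σ_{j=0}^{2} (−1)^j C(2,j)·(5−j)!.
Computing: 120 − 48 + 6 = 78.

78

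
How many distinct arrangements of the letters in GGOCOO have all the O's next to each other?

Treat the 3 copies of O as a single block. The multiset to arrange is then {OOO, C, G, G}, 4 items in all.
That gives (4)!/(2!) = 12 arrangements.

12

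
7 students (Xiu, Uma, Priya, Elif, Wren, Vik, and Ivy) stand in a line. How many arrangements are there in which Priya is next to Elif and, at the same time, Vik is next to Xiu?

480

Treat {Priya,Elif} as one block (2 orders) and {Vik,Xiu} as another (2 orders).
That leaves 5 units to arrange: 2 × 2 × 5! = 4 × 120 = 480.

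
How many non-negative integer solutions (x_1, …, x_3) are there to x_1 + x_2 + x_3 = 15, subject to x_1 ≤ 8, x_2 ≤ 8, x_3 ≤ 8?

52

Without the upper bounds there are C(17,2) = 136 ways to split 15 among 3 variables.
Subtract solutions that violate a single cap (substitute x_i' = x_i − (cap_i+1)): x_1 ≥ 9 gives C(8,2) = 28; x_2 ≥ 9 gives C(8,2) = 28; x_3 ≥ 9 gives C(8,2) = 28. Together 84.
No two caps can be exceeded simultaneously, so the pair terms are all 0.
By inclusion–exclusion the count is 136 − 84 + 0 = 52.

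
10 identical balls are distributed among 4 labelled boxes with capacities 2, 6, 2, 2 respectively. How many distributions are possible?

10

Ignoring the caps, the number of non-negative solutions to x_1+…+x_4 = 10 is C(13,3) = 286.
Subtract solutions that violate a single cap (substitute x_i' = x_i − (cap_i+1)): x_1 ≥ 3 gives C(10,3) = 120; x_2 ≥ 7 gives C(6,3) = 20; x_3 ≥ 3 gives C(10,3) = 120; x_4 ≥ 3 gives C(10,3) = 120. Together 380.
Add back pairs where two caps are both exceeded: 1 + 35 + 35 + 1 + 1 + 35 = 108.
Subtract triples: 0 + 0 + 4 + 0 = 4.
By inclusion–exclusion the count is 286 − 380 + 108 − 4 = 10.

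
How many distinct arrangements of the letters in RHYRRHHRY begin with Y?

280

With the first slot taken by Y, it remains to arrange the other 8 letters (RHRRHHRY).
Those 8 letters have H appearing 3 times and R appearing 4 times, giving (8)!/(4!·3!) = 280.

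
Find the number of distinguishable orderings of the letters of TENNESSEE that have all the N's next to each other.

840

Treat the 2 copies of N as a single block. The multiset to arrange is then {NN, E, E, E, E, S, S, T}, 8 items in all.
That gives (8)!/(4!·2!) = 840 arrangements.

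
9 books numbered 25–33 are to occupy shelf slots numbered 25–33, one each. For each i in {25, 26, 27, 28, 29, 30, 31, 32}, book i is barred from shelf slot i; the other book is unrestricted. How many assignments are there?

148329

Let Aᵢ (for 25 ≤ i ≤ 32) be the placements that put book i in its forbidden shelf slot. Any j of these fix j positions, leaving (9−j)! ways to fill the rest, and there are C(8,j) ways to pick which j.
By inclusion–exclusion, the number of valid placements is Σ_{j=0}^{8} (−1)^j C(8,j)·(9−j)!.
Computing: 362880 − 322560 + 141120 − 40320 + 8400 − 1344 + 168 − 16 + 1 = 148329.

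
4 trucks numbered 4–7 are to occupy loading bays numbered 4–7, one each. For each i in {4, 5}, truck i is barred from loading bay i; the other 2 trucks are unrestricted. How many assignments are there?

14

Let Aᵢ (for i ∈ {4, 5}) be the placements that put truck i in its forbidden loading bay. Any j of these fix j positions, leaving (4−j)! ways to fill the rest, and there are C(2,j) ways to pick which j.
By inclusion–exclusion, the number of valid placements is Σ_{j=0}^{2} (−1)^j C(2,j)·(4−j)!.
Computing: 24 − 12 + 2 = 14.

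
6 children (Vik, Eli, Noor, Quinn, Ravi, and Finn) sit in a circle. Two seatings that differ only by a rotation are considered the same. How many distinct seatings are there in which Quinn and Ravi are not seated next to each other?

72

Without the restriction there are (5)! = 120 seatings.
Seatings with Quinn beside Ravi: treat them as a block with 2 internal orders, giving 2 × (4)! = 48.
Subtracting, 120 − 48 = 72.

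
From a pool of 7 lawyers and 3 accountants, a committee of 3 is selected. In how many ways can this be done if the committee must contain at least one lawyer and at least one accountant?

With no constraint there are C(10,3) = 120 possible selections.
Subtract selections that omit an entire group: no lawyers → C(3,3) = 1; no accountants → C(7,3) = 35.
Both groups omitted at once is impossible, so 120 − 36 = 84.

84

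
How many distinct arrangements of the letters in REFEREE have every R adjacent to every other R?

30

Treat the 2 copies of R as a single block. The multiset to arrange is then {RR, E, E, E, E, F}, 6 items in all.
That gives (6)!/(4!) = 30 arrangements.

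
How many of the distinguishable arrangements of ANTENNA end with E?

60

Fix E in the last position and arrange the remaining 6 letters.
Those 6 letters have A appearing twice and N appearing 3 times, giving (6)!/(3!·2!) = 60.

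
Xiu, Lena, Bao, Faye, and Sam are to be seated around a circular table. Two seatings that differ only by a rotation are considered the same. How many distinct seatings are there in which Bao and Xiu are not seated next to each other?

All circular seatings of 5 people number (4)! = 24.
Seatings with Bao beside Xiu: treat them as a block with 2 internal orders, giving 2 × (3)! = 12.
Subtracting, 24 − 12 = 12.

12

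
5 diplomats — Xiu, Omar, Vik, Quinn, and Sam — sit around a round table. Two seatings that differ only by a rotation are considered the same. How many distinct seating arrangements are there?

Fix one person's seat to break rotational symmetry; the remaining 4 people can be arranged in (4)! = 24 ways.

24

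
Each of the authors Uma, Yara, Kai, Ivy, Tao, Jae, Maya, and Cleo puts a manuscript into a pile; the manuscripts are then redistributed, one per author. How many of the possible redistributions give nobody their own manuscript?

14833

Count assignments avoiding every fixed point. For any j of the 8 authors fixed to their own manuscript, the other 8−j can be arranged in (8−j)! ways.
By inclusion–exclusion this is Σ_{j=0}^{8} (−1)^j C(8,j)·(8−j)!.
Computing: 40320 − 40320 + 20160 − 6720 + 1680 − 336 + 56 − 8 + 1 = 14833.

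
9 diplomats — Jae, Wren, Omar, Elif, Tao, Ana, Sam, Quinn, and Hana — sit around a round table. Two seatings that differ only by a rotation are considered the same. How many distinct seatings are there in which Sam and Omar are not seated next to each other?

Without the restriction there are (8)! = 40320 seatings.
Those with Sam next to Omar: fuse the pair into one unit and seat 8 units around a circle — 2·(7)! = 10080.
Subtracting, 40320 − 10080 = 30240.

30240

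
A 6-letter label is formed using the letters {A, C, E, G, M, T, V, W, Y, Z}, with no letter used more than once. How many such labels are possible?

Choose and order 6 of the 10 symbols: the first letter has 10 options, the next 9, and so on down to 5.
That product is 10 × 9 × 8 × 7 × 6 × 5 = 151200.

151200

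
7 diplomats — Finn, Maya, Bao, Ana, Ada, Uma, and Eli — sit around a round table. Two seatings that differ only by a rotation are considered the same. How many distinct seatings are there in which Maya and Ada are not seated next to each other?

480

Without the restriction there are (6)! = 720 seatings.
Seatings with Maya beside Ada: treat them as a block with 2 internal orders, giving 2 × (5)! = 240.
Subtracting, 720 − 240 = 480.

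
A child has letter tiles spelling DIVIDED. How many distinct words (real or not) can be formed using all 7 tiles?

The 7 letters of DIVIDED have repeats: D appearing 3 times and I appearing twice.
Dividing 7! = 5040 by 3!·2! = 12 for the repeated letters gives 420.

420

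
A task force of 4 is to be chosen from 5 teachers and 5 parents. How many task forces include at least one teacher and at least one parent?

Unrestricted: C(10,4) = 210 ways to pick any 4 of the 10.
Selections missing a whole group: no teachers → C(5,4) = 5; no parents → C(5,4) = 5.
Both groups omitted at once is impossible, so 210 − 10 = 200.

200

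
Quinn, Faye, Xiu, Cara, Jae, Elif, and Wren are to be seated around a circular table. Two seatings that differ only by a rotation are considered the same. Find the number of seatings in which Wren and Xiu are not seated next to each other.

All circular seatings of 7 people number (6)! = 720.
Seatings with Wren beside Xiu: treat them as a block with 2 internal orders, giving 2 × (5)! = 240.
Subtracting, 720 − 240 = 480.

480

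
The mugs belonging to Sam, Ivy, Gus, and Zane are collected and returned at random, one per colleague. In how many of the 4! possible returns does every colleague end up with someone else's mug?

9

This is the derangement count D_4: permutations of 4 items with no fixed point.
By inclusion–exclusion this is Σ_{j=0}^{4} (−1)^j C(4,j)·(4−j)!.
Computing: 24 − 24 + 12 − 4 + 1 = 9.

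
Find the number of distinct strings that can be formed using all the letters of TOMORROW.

TOMORROW has 8 letters with O appearing 3 times and R appearing twice.
So there are 8! / (3!·2!) = 3360 distinguishable arrangements.

3360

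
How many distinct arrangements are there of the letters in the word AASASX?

AASASX has 6 letters with A appearing 3 times and S appearing twice.
So there are 6! / (3!·2!) = 60 distinguishable arrangements.

60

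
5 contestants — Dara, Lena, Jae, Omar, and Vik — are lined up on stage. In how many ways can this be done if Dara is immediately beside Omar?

48

Place the 3 others and the Dara-Omar pair as 4 objects in a line; the pair has 2 internal arrangements.
That gives 2 × 4! = 2 × 24 = 48.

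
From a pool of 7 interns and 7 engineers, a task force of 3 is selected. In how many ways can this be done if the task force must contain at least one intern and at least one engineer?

294

With no constraint there are C(14,3) = 364 possible selections.
Selections missing a whole group: no interns → C(7,3) = 35; no engineers → C(7,3) = 35.
Both groups omitted at once is impossible, so 364 − 70 = 294.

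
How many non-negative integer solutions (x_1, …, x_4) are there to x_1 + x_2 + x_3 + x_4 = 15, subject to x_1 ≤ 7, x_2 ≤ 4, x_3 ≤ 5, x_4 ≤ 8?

160

Ignoring the caps, the number of non-negative solutions to x_1+…+x_4 = 15 is C(18,3) = 816.
Subtract solutions that violate a single cap (substitute x_i' = x_i − (cap_i+1)): x_1 ≥ 8 gives C(10,3) = 120; x_2 ≥ 5 gives C(13,3) = 286; x_3 ≥ 6 gives C(12,3) = 220; x_4 ≥ 9 gives C(9,3) = 84. Together 710.
Add back pairs where two caps are both exceeded: 10 + 4 + 0 + 35 + 4 + 1 = 54.
By inclusion–exclusion the count is 816 − 710 + 54 = 160.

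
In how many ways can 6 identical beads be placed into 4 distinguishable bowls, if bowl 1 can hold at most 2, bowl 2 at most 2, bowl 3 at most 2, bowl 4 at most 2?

10

By stars and bars, unrestricted non-negative solutions to x_1+…+x_4 = 6 number C(6+3,3) = 84.
Subtract solutions that violate a single cap (substitute x_i' = x_i − (cap_i+1)): x_1 ≥ 3 gives C(6,3) = 20; x_2 ≥ 3 gives C(6,3) = 20; x_3 ≥ 3 gives C(6,3) = 20; x_4 ≥ 3 gives C(6,3) = 20. Together 80.
Add back pairs where two caps are both exceeded: 1 + 1 + 1 + 1 + 1 + 1 = 6.
By inclusion–exclusion the count is 84 − 80 + 6 = 10.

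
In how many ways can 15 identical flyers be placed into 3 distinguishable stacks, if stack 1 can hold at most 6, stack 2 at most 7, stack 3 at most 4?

6

Ignoring the caps, the number of non-negative solutions to x_1+…+x_3 = 15 is C(17,2) = 136.
Subtract solutions that violate a single cap (substitute x_i' = x_i − (cap_i+1)): x_1 ≥ 7 gives C(10,2) = 45; x_2 ≥ 8 gives C(9,2) = 36; x_3 ≥ 5 gives C(12,2) = 66. Together 147.
Add back pairs where two caps are both exceeded: 1 + 10 + 6 = 17.
By inclusion–exclusion the count is 136 − 147 + 17 = 6.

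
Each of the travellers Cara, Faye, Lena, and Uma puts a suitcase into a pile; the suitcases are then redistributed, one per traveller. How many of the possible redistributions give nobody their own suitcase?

9

This is the derangement count D_4: permutations of 4 items with no fixed point.
By inclusion–exclusion this is Σ_{j=0}^{4} (−1)^j C(4,j)·(4−j)!.
Computing: 24 − 24 + 12 − 4 + 1 = 9.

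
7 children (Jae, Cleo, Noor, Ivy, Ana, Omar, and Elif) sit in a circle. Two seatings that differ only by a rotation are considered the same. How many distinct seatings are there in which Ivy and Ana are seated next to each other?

Treat {Ivy, Ana} as one unit (2 internal orders) and seat the resulting 6 units around the table: (5)! circular arrangements.
So 2 × (5)! = 2 × 120 = 240.

240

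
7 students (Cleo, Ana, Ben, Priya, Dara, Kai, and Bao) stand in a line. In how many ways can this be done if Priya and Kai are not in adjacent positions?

3600

Of the 7! = 5040 arrangements, those with Priya and Kai adjacent number 2 × 6! = 1440 (treat the pair as a block with 2 internal orders).
Complementary counting: 5040 − 1440 = 3600.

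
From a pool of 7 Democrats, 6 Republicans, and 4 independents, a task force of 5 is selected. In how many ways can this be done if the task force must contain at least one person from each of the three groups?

Total 5-person selections from all 17: C(17,5) = 6188.
Selections missing a whole group: no Democrats → C(10,5) = 252; no Republicans → C(11,5) = 462; no independents → C(13,5) = 1287.
Add back selections omitting two groups (i.e. drawn from a single group): C(7,5) + C(6,5) + C(4,5) = 27.
By inclusion–exclusion: 6188 − 2001 + 27 = 4214.

4214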